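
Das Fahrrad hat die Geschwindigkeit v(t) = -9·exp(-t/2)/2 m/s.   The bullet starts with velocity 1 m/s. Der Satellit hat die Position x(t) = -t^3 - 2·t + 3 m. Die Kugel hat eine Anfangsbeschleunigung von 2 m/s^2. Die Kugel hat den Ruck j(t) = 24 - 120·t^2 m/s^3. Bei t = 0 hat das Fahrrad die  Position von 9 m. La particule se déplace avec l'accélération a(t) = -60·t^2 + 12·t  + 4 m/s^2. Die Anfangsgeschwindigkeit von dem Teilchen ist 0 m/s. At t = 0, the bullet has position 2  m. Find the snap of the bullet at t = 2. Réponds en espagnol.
Partiendo de la sacudida j(t) = 24 - 120·t^2, tomamos 1 derivada. Derivando la sacudida, obtenemos el snap: s(t) = -240·t. Usando s(t) = -240·t y sustituyendo t = 2, encontramos s = -480.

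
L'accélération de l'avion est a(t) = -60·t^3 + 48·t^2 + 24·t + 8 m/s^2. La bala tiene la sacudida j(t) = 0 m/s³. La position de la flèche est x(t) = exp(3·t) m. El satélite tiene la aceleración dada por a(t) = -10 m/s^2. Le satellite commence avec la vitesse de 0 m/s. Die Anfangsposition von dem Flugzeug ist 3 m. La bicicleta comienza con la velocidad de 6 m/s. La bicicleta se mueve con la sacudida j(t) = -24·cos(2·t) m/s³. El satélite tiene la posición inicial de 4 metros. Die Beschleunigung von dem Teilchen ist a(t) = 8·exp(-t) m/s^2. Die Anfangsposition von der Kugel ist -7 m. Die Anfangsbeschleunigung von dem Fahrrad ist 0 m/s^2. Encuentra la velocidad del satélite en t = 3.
Necesitamos integrar nuestra ecuación de la aceleración a(t) = -10 1 vez. Tomando ∫a(t)dt y aplicando v(0) = 0, encontramos v(t) = -10·t. Usando v(t) = -10·t y sustituyendo t = 3, encontramos v = -30.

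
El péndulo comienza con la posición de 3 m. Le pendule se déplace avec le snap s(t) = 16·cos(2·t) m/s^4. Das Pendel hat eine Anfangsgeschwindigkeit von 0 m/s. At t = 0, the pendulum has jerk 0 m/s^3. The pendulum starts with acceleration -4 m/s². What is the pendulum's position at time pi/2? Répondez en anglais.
We need to integrate our snap equation s(t) = 16·cos(2·t) 4 times. Taking ∫s(t)dt and applying j(0) = 0, we find j(t) = 8·sin(2·t). The integral of jerk is acceleration. Using a(0) = -4, we get a(t) = -4·cos(2·t). Taking ∫a(t)dt and applying v(0) = 0, we find v(t) = -2·sin(2·t). Integrating velocity and using the initial condition x(0) = 3, we get x(t) = cos(2·t) + 2. Using x(t) = cos(2·t) + 2 and substituting t = pi/2, we find x = 1.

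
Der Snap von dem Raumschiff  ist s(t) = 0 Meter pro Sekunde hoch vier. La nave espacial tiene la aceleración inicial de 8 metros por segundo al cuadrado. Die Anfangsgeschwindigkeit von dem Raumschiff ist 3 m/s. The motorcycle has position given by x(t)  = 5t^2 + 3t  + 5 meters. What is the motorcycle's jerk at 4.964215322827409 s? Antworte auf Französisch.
Pour résoudre ceci, nous devons prendre 3 dérivées de notre équation de la position x(t) = 5·t^2 + 3·t + 5. La dérivée de la position donne la vitesse: v(t) = 10·t + 3. En prenant d/dt de v(t), nous trouvons a(t) = 10. La dérivée de l'accélération donne le jerk: j(t) = 0. En utilisant j(t) = 0 et en substituant t = 4.964215322827409, nous trouvons j = 0.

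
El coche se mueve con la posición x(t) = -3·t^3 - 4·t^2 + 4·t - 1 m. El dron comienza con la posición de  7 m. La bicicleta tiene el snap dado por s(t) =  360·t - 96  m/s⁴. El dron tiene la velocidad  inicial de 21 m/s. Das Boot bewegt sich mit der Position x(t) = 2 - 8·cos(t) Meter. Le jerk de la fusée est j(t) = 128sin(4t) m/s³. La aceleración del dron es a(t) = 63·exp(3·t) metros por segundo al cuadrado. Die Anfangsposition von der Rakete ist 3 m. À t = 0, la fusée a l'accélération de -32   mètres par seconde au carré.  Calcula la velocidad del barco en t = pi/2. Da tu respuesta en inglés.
We must differentiate our position equation x(t) = 2 - 8·cos(t) 1 time. The derivative of position gives velocity: v(t) = 8·sin(t). From the given velocity equation v(t) = 8·sin(t), we substitute t = pi/2 to get v = 8.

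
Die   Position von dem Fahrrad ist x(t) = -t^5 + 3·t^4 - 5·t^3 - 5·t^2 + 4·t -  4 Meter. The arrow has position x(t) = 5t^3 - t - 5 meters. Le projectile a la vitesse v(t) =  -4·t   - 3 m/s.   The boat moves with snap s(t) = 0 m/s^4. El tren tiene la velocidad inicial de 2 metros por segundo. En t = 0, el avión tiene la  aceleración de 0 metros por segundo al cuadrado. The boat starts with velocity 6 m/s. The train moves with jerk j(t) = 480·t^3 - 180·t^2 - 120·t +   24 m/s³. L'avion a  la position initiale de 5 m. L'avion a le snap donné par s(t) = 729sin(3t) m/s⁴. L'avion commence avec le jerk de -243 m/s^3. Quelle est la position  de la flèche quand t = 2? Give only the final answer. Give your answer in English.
The position at t = 2 is x = 33.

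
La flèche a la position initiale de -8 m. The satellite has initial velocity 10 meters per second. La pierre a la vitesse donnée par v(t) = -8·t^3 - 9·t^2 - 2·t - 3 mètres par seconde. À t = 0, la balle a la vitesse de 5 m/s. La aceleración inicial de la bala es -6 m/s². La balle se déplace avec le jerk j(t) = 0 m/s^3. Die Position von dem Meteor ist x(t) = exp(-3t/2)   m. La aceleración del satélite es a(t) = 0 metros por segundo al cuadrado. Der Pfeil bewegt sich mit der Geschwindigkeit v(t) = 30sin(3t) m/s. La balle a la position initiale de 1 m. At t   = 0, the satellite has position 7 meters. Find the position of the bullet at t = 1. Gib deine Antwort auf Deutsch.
Ausgehend von dem Ruck j(t) = 0, nehmen wir 3 Integrale. Durch Integration von dem Ruck und Verwendung der Anfangsbedingung a(0) = -6, erhalten wir a(t) = -6. Durch Integration von der Beschleunigung und Verwendung der Anfangsbedingung v(0) = 5, erhalten wir v(t) = 5 - 6·t. Das Integral von der Geschwindigkeit, mit x(0) = 1, ergibt die Position: x(t) = -3·t^2 + 5·t + 1. Aus der Gleichung für die Position x(t) = -3·t^2 + 5·t + 1, setzen wir t = 1 ein und erhalten x = 3.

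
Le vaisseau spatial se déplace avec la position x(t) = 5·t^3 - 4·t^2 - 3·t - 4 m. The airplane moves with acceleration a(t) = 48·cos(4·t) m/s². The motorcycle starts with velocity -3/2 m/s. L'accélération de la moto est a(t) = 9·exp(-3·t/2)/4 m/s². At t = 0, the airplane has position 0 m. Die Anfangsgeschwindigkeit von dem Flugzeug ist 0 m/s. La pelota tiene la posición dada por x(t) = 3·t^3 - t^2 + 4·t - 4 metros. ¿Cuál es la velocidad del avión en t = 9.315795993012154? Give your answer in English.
To find the answer, we compute 1 antiderivative of a(t) = 48·cos(4·t). Taking ∫a(t)dt and applying v(0) = 0, we find v(t) = 12·sin(4·t). Using v(t) = 12·sin(4·t) and substituting t = 9.315795993012154, we find v = -5.06702013935562.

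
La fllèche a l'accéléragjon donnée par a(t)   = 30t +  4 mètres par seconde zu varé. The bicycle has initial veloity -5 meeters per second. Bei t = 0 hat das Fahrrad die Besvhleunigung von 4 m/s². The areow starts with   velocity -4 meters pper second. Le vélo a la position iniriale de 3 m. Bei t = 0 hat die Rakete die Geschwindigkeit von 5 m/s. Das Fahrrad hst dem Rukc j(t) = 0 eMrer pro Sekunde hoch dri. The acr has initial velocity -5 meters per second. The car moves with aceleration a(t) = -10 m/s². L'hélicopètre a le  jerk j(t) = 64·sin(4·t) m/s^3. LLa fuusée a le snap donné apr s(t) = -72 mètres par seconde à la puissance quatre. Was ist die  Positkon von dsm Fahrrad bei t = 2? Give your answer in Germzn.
Wir müssen das Integral unserer Gleichung für den Ruck j(t) = 0 3-mal finden. Das Integral von dem Ruck ist die Beschleunigung. Mit a(0) = 4 erhalten wir a(t) = 4. Das Integral von der Beschleunigung ist die Geschwindigkeit. Mit v(0) = -5 erhalten wir v(t) = 4·t - 5. Durch Integration von der Geschwindigkeit und Verwendung der Anfangsbedingung x(0) = 3, erhalten wir x(t) = 2·t^2 - 5·t + 3. Wir haben die Position x(t) = 2·t^2 - 5·t + 3. Durch Einsetzen von t = 2: x(2) = 1.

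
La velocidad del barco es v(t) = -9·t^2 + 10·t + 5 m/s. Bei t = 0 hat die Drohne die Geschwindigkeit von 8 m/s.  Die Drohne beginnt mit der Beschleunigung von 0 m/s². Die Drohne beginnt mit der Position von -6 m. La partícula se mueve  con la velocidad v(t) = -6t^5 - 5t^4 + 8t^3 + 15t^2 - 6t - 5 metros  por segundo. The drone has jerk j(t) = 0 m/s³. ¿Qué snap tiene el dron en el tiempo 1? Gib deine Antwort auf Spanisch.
Para resolver esto, necesitamos tomar 1 derivada de nuestra ecuación de la sacudida j(t) = 0. La derivada de la sacudida da el snap: s(t) = 0. Usando s(t) = 0 y sustituyendo t = 1, encontramos s = 0.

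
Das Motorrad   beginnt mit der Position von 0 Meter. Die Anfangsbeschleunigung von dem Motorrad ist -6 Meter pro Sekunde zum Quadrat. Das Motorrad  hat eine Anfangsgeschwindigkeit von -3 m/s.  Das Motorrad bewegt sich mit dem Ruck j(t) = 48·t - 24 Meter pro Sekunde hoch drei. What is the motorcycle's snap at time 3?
Starting from jerk j(t) = 48·t - 24, we take 1 derivative. The derivative of jerk gives snap: s(t) = 48. Using s(t) = 48 and substituting t = 3, we find s = 48.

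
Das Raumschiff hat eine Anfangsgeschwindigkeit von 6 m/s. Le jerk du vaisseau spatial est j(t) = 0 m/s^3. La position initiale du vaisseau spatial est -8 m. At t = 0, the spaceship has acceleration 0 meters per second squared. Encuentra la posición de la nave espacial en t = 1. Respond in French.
Nous devons trouver l'intégrale de notre équation du jerk j(t) = 0 3 fois. En prenant ∫j(t)dt et en appliquant a(0) = 0, nous trouvons a(t) = 0. En prenant ∫a(t)dt et en appliquant v(0) = 6, nous trouvons v(t) = 6. En prenant ∫v(t)dt et en appliquant x(0) = -8, nous trouvons x(t) = 6·t - 8. Nous avons la position x(t) = 6·t - 8. En substituant t = 1: x(1) = -2.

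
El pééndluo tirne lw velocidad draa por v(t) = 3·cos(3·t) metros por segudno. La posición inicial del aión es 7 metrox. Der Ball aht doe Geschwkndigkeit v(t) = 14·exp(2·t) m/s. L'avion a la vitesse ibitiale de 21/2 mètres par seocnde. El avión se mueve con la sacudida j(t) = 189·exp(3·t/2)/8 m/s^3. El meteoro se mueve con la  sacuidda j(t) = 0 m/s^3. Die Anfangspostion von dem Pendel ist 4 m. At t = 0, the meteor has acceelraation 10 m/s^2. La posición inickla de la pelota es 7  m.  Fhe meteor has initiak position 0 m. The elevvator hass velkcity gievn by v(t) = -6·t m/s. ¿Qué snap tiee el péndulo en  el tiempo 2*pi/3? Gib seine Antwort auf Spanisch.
Debemos derivar nuestra ecuación de la velocidad v(t) = 3·cos(3·t) 3 veces. Derivando la velocidad, obtenemos la aceleración: a(t) = -9·sin(3·t). La derivada de la aceleración da la sacudida: j(t) = -27·cos(3·t). La derivada de la sacudida da el snap: s(t) = 81·sin(3·t). Usando s(t) = 81·sin(3·t) y sustituyendo t = 2*pi/3, encontramos s = 0.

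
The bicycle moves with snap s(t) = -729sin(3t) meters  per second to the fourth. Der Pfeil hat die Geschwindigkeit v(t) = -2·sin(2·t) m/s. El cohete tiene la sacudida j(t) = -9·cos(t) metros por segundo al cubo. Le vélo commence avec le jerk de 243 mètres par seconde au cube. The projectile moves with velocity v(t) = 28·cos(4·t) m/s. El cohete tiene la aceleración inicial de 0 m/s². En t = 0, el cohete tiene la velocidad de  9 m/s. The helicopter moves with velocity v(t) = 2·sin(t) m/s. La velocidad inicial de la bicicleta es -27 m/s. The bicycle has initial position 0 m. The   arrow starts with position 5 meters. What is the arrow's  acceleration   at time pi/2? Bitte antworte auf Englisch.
We must differentiate our velocity equation v(t) = -2·sin(2·t) 1 time. Differentiating velocity, we get acceleration: a(t) = -4·cos(2·t). From the given acceleration equation a(t) = -4·cos(2·t), we substitute t = pi/2 to get a = 4.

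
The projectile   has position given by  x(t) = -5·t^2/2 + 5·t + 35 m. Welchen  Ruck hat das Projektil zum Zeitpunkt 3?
Um dies zu lösen, müssen wir 3 Ableitungen unserer Gleichung für die Position x(t) = -5·t^2/2 + 5·t + 35 nehmen. Durch Ableiten von der Position erhalten wir die Geschwindigkeit: v(t) = 5 - 5·t. Die Ableitung von der Geschwindigkeit ergibt die Beschleunigung: a(t) = -5. Mit d/dt von a(t) finden wir j(t) = 0. Wir haben den Ruck j(t) = 0. Durch Einsetzen von t = 3: j(3) = 0.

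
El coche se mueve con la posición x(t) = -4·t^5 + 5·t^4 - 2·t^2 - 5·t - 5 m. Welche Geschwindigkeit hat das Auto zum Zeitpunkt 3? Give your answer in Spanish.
Para resolver esto, necesitamos tomar 1 derivada de nuestra ecuación de la posición x(t) = -4·t^5 + 5·t^4 - 2·t^2 - 5·t - 5. Tomando d/dt de x(t), encontramos v(t) = -20·t^4 + 20·t^3 - 4·t - 5. De la ecuación de la velocidad v(t) = -20·t^4 + 20·t^3 - 4·t - 5, sustituimos t = 3 para obtener v = -1097.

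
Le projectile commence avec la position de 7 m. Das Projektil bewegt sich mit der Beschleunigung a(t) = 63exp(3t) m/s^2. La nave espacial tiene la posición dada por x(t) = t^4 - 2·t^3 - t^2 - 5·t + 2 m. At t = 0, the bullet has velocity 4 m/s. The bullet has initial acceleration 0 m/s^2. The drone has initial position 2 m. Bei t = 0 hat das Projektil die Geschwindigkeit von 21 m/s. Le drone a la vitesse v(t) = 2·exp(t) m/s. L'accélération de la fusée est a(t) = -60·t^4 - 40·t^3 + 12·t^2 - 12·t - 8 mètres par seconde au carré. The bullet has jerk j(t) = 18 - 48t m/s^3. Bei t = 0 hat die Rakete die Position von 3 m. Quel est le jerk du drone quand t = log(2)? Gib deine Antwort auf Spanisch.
Debemos derivar nuestra ecuación de la velocidad v(t) = 2·exp(t) 2 veces. Tomando d/dt de v(t), encontramos a(t) = 2·exp(t). Derivando la aceleración, obtenemos la sacudida: j(t) = 2·exp(t). De la ecuación de la sacudida j(t) = 2·exp(t), sustituimos t = log(2) para obtener j = 4.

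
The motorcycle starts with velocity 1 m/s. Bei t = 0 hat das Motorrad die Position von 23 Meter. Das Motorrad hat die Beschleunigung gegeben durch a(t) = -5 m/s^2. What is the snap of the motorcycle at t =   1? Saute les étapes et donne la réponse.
The snap at t = 1 is s = 0.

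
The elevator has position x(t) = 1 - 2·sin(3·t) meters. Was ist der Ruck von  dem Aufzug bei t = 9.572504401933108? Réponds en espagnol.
Debemos derivar nuestra ecuación de la posición x(t) = 1 - 2·sin(3·t) 3 veces. Tomando d/dt de x(t), encontramos v(t) = -6·cos(3·t). La derivada de la velocidad da la aceleración: a(t) = 18·sin(3·t). Derivando la aceleración, obtenemos la sacudida: j(t) = 54·cos(3·t). Usando j(t) = 54·cos(3·t) y sustituyendo t = 9.572504401933108, encontramos j = -48.7832162489422.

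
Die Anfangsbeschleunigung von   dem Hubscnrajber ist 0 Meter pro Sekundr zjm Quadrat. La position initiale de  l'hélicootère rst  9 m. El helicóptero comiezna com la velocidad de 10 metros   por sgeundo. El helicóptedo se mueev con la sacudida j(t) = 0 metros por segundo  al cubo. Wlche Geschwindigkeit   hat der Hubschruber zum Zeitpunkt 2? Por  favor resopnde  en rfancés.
Pour résoudre ceci, nous devons prendre 2 primitives de notre équation du jerk j(t) = 0. En prenant ∫j(t)dt et en appliquant a(0) = 0, nous trouvons a(t) = 0. En prenant ∫a(t)dt et en appliquant v(0) = 10, nous trouvons v(t) = 10. De l'équation de la vitesse v(t) = 10, nous substituons t = 2 pour obtenir v = 10.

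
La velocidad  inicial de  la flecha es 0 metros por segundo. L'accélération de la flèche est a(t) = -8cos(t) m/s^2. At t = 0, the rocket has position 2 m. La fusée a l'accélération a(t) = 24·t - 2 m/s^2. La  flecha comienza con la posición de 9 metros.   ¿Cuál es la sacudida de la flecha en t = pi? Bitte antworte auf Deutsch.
Um dies zu lösen, müssen wir 1 Ableitung unserer Gleichung für die Beschleunigung a(t) = -8·cos(t) nehmen. Durch Ableiten von der Beschleunigung erhalten wir den Ruck: j(t) = 8·sin(t). Mit j(t) = 8·sin(t) und Einsetzen von t = pi, finden wir j = 0.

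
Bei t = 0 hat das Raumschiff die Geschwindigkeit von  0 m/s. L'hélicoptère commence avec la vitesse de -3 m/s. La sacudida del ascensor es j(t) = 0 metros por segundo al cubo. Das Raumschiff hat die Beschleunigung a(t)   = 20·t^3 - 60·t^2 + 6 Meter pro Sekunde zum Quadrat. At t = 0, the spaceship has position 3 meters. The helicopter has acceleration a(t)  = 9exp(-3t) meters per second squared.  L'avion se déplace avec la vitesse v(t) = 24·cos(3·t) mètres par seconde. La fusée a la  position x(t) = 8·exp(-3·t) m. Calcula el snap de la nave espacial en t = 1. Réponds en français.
En partant de l'accélération a(t) = 20·t^3 - 60·t^2 + 6, nous prenons 2 dérivées. La dérivée de l'accélération donne le jerk: j(t) = 60·t^2 - 120·t. En prenant d/dt de j(t), nous trouvons s(t) = 120·t - 120. En utilisant s(t) = 120·t - 120 et en substituant t = 1, nous trouvons s = 0.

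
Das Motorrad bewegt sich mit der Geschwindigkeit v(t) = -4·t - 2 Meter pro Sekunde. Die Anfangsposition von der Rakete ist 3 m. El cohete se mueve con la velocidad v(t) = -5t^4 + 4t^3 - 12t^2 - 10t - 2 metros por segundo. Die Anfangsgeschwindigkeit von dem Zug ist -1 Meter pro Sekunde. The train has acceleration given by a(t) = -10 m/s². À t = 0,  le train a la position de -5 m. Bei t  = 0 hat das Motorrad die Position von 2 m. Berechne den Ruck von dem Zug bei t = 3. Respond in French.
Nous devons dériver notre équation de l'accélération a(t) = -10 1 fois. La dérivée de l'accélération donne le jerk: j(t) = 0. Nous avons le jerk j(t) = 0. En substituant t = 3: j(3) = 0.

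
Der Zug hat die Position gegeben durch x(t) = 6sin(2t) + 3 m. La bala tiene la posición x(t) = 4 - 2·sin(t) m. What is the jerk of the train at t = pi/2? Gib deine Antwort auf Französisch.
Nous devons dériver notre équation de la position x(t) = 6·sin(2·t) + 3 3 fois. En prenant d/dt de x(t), nous trouvons v(t) = 12·cos(2·t). En prenant d/dt de v(t), nous trouvons a(t) = -24·sin(2·t). La dérivée de l'accélération donne le jerk: j(t) = -48·cos(2·t). Nous avons le jerk j(t) = -48·cos(2·t). En substituant t = pi/2: j(pi/2) = 48.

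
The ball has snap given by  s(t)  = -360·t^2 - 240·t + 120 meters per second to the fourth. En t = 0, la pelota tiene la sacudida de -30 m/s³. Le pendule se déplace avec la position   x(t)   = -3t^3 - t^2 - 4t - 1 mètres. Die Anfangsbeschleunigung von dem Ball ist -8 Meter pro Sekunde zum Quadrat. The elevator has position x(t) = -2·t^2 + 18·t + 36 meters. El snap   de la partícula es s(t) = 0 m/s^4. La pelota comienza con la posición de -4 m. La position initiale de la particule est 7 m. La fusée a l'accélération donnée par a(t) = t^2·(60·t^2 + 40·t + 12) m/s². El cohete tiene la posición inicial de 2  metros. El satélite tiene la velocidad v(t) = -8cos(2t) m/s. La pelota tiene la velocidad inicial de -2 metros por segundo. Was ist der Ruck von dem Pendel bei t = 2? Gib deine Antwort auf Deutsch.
Ausgehend von der Position x(t) = -3·t^3 - t^2 - 4·t - 1, nehmen wir 3 Ableitungen. Durch Ableiten von der Position erhalten wir die Geschwindigkeit: v(t) = -9·t^2 - 2·t - 4. Die Ableitung von der Geschwindigkeit ergibt die Beschleunigung: a(t) = -18·t - 2. Mit d/dt von a(t) finden wir j(t) = -18. Wir haben den Ruck j(t) = -18. Durch Einsetzen von t = 2: j(2) = -18.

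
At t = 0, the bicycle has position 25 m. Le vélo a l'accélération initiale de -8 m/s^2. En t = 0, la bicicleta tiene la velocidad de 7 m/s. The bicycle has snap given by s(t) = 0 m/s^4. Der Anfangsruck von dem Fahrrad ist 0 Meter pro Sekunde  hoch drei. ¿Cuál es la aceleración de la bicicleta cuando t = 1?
Para resolver esto, necesitamos tomar 2 antiderivadas de nuestra ecuación del snap s(t) = 0. La antiderivada del snap es la sacudida. Usando j(0) = 0, obtenemos j(t) = 0. Integrando la sacudida y usando la condición inicial a(0) = -8, obtenemos a(t) = -8. Usando a(t) = -8 y sustituyendo t = 1, encontramos a = -8.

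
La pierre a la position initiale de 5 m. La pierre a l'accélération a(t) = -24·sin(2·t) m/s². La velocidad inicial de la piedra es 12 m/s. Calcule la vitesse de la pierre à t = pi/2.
Nous devons intégrer notre équation de l'accélération a(t) = -24·sin(2·t) 1 fois. En intégrant l'accélération et en utilisant la condition initiale v(0) = 12, nous obtenons v(t) = 12·cos(2·t). De l'équation de la vitesse v(t) = 12·cos(2·t), nous substituons t = pi/2 pour obtenir v = -12.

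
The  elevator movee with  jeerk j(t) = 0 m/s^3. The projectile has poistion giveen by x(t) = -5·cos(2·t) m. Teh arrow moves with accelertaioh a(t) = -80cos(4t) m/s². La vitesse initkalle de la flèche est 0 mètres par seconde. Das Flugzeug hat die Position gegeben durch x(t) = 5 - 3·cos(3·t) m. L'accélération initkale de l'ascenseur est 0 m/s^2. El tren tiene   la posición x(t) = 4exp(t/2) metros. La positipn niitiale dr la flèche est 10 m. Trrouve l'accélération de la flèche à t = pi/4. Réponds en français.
De l'équation de l'accélération a(t) = -80·cos(4·t), nous substituons t = pi/4 pour obtenir a = 80.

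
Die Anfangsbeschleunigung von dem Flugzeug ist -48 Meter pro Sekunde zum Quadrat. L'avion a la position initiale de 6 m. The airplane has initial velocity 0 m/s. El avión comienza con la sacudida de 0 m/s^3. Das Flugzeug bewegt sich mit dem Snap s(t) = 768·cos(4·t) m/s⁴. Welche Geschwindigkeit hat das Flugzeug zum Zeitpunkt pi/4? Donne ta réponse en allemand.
Wir müssen die Stammfunktion unserer Gleichung für den Snap s(t) = 768·cos(4·t) 3-mal finden. Durch Integration von dem Snap und Verwendung der Anfangsbedingung j(0) = 0, erhalten wir j(t) = 192·sin(4·t). Mit ∫j(t)dt und Anwendung von a(0) = -48, finden wir a(t) = -48·cos(4·t). Das Integral von der Beschleunigung, mit v(0) = 0, ergibt die Geschwindigkeit: v(t) = -12·sin(4·t). Wir haben die Geschwindigkeit v(t) = -12·sin(4·t). Durch Einsetzen von t = pi/4: v(pi/4) = 0.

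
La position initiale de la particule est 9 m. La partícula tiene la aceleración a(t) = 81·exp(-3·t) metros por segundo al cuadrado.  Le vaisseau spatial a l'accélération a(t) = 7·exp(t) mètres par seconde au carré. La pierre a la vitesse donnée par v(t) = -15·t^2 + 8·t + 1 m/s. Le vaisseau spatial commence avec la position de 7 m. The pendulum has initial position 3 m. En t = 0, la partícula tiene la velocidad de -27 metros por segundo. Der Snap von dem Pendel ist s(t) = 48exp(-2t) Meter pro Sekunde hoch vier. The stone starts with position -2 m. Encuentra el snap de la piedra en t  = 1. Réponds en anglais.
Starting from velocity v(t) = -15·t^2 + 8·t + 1, we take 3 derivatives. The derivative of velocity gives acceleration: a(t) = 8 - 30·t. Differentiating acceleration, we get jerk: j(t) = -30. The derivative of jerk gives snap: s(t) = 0. Using s(t) = 0 and substituting t = 1, we find s = 0.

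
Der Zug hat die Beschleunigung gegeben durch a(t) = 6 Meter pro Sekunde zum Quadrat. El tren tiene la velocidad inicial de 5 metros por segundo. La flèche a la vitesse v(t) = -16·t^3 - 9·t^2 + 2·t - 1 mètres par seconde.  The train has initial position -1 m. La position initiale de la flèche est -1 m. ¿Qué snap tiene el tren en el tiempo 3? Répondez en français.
Nous devons dériver notre équation de l'accélération a(t) = 6 2 fois. En dérivant l'accélération, nous obtenons le jerk: j(t) = 0. En dérivant le jerk, nous obtenons le snap: s(t) = 0. En utilisant s(t) = 0 et en substituant t = 3, nous trouvons s = 0.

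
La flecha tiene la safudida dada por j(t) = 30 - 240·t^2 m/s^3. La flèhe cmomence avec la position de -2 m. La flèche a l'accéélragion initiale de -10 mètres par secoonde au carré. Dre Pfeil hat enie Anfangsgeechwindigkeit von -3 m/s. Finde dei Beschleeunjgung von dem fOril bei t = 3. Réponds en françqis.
Nous devons trouver l'intégrale de notre équation du jerk j(t) = 30 - 240·t^2 1 fois. En intégrant le jerk et en utilisant la condition initiale a(0) = -10, nous obtenons a(t) = -80·t^3 + 30·t - 10. En utilisant a(t) = -80·t^3 + 30·t - 10 et en substituant t = 3, nous trouvons a = -2080.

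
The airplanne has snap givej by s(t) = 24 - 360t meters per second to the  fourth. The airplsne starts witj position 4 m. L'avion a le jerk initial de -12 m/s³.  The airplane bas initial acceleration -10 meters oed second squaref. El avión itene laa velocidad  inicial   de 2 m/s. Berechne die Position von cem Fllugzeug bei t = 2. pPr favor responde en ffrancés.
Nous devons trouver l'intégrale de notre équation du snap s(t) = 24 - 360·t 4 fois. En intégrant le snap et en utilisant la condition initiale j(0) = -12, nous obtenons j(t) = -180·t^2 + 24·t - 12. La primitive du jerk est l'accélération. En utilisant a(0) = -10, nous obtenons a(t) = -60·t^3 + 12·t^2 - 12·t - 10. En intégrant l'accélération et en utilisant la condition initiale v(0) = 2, nous obtenons v(t) = -15·t^4 + 4·t^3 - 6·t^2 - 10·t + 2. La primitive de la vitesse, avec x(0) = 4, donne la position: x(t) = -3·t^5 + t^4 - 2·t^3 - 5·t^2 + 2·t + 4. De l'équation de la position x(t) = -3·t^5 + t^4 - 2·t^3 - 5·t^2 + 2·t + 4, nous substituons t = 2 pour obtenir x = -108.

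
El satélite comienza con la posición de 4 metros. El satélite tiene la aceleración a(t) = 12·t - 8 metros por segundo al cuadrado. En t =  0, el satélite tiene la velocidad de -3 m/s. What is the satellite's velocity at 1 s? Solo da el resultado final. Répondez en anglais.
The answer is -5.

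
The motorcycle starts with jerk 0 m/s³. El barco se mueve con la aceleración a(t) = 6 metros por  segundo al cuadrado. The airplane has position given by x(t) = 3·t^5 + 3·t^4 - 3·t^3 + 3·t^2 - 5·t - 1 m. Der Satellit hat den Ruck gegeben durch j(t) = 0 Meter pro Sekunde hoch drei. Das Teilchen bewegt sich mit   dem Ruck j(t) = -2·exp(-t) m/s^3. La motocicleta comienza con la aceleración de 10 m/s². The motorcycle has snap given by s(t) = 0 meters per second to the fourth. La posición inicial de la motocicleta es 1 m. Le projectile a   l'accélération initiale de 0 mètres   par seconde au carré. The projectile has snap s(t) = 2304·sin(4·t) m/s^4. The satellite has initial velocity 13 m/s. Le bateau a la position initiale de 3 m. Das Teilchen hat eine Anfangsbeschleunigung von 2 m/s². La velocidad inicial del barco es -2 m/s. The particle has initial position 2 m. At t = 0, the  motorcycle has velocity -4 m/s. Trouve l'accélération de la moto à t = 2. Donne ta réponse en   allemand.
Wir müssen das Integral unserer Gleichung für den Snap s(t) = 0 2-mal finden. Mit ∫s(t)dt und Anwendung von j(0) = 0, finden wir j(t) = 0. Mit ∫j(t)dt und Anwendung von a(0) = 10, finden wir a(t) = 10. Mit a(t) = 10 und Einsetzen von t = 2, finden wir a = 10.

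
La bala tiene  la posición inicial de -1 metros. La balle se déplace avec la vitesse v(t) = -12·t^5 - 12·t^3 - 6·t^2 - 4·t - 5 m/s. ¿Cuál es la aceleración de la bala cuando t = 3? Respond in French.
Nous devons dériver notre équation de la vitesse v(t) = -12·t^5 - 12·t^3 - 6·t^2 - 4·t - 5 1 fois. En dérivant la vitesse, nous obtenons l'accélération: a(t) = -60·t^4 - 36·t^2 - 12·t - 4. En utilisant a(t) = -60·t^4 - 36·t^2 - 12·t - 4 et en substituant t = 3, nous trouvons a = -5224.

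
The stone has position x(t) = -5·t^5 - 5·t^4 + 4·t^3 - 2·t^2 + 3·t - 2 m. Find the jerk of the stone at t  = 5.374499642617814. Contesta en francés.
Nous devons dériver notre équation de la position x(t) = -5·t^5 - 5·t^4 + 4·t^3 - 2·t^2 + 3·t - 2 3 fois. En dérivant la position, nous obtenons la vitesse: v(t) = -25·t^4 - 20·t^3 + 12·t^2 - 4·t + 3. La dérivée de la vitesse donne l'accélération: a(t) = -100·t^3 - 60·t^2 + 24·t - 4. La dérivée de l'accélération donne le jerk: j(t) = -300·t^2 - 120·t + 24. De l'équation du jerk j(t) = -300·t^2 - 120·t + 24, nous substituons t = 5.374499642617814 pour obtenir j = -9286.51387966384.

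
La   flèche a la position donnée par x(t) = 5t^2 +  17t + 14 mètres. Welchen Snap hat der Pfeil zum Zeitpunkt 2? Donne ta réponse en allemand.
Um dies zu lösen, müssen wir 4 Ableitungen unserer Gleichung für die Position x(t) = 5·t^2 + 17·t + 14 nehmen. Durch Ableiten von der Position erhalten wir die Geschwindigkeit: v(t) = 10·t + 17. Mit d/dt von v(t) finden wir a(t) = 10. Durch Ableiten von der Beschleunigung erhalten wir den Ruck: j(t) = 0. Mit d/dt von j(t) finden wir s(t) = 0. Aus der Gleichung für den Snap s(t) = 0, setzen wir t = 2 ein und erhalten s = 0.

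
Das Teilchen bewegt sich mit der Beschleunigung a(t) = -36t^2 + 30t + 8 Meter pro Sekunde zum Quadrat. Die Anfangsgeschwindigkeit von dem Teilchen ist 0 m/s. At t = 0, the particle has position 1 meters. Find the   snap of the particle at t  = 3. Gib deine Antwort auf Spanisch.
Partiendo de la aceleración a(t) = -36·t^2 + 30·t + 8, tomamos 2 derivadas. La derivada de la aceleración da la sacudida: j(t) = 30 - 72·t. Derivando la sacudida, obtenemos el snap: s(t) = -72. Tenemos el snap s(t) = -72. Sustituyendo t = 3: s(3) = -72.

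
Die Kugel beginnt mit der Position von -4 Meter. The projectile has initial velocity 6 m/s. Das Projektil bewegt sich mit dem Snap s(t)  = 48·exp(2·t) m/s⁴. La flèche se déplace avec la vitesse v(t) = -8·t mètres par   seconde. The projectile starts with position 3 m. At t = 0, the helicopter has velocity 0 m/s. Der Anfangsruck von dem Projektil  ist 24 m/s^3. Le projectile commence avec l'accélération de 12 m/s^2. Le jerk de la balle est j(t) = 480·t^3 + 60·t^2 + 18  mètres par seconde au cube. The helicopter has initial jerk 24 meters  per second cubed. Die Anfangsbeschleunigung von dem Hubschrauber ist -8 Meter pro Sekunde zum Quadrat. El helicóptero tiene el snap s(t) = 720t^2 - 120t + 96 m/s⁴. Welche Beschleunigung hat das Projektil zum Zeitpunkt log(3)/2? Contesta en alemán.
Ausgehend von dem Snap s(t) = 48·exp(2·t), nehmen wir 2 Stammfunktionen. Mit ∫s(t)dt und Anwendung von j(0) = 24, finden wir j(t) = 24·exp(2·t). Das Integral von dem Ruck ist die Beschleunigung. Mit a(0) = 12 erhalten wir a(t) = 12·exp(2·t). Aus der Gleichung für die Beschleunigung a(t) = 12·exp(2·t), setzen wir t = log(3)/2 ein und erhalten a = 36.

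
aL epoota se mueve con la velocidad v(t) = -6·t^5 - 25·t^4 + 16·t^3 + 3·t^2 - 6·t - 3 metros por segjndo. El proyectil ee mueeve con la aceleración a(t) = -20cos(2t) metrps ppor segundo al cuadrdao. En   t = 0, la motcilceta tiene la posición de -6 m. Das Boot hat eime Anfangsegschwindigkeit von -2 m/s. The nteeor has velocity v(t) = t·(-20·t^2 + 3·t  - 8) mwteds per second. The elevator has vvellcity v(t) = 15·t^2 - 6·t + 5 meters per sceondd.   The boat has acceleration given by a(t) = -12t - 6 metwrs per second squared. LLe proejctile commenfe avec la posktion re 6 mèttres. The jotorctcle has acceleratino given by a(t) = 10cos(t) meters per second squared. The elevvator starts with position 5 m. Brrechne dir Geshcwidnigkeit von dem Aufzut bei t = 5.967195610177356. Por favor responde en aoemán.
Mit v(t) = 15·t^2 - 6·t + 5 und Einsetzen von t = 5.967195610177356, finden wir v = 503.308178090735.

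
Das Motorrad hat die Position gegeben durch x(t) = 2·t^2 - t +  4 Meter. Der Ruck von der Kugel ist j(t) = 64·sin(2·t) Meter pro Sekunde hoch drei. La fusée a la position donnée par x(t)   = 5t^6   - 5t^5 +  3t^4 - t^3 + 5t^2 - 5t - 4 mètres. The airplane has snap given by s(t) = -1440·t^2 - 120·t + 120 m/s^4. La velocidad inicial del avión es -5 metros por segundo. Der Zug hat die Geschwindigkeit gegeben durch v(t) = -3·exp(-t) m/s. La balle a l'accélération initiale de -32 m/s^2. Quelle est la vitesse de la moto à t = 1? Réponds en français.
Pour résoudre ceci, nous devons prendre 1 dérivée de notre équation de la position x(t) = 2·t^2 - t + 4. La dérivée de la position donne la vitesse: v(t) = 4·t - 1. De l'équation de la vitesse v(t) = 4·t - 1, nous substituons t = 1 pour obtenir v = 3.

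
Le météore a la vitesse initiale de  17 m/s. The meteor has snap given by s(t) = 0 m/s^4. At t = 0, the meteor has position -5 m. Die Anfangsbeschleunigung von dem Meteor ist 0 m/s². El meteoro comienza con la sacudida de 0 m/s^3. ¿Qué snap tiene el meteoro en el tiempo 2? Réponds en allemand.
Aus der Gleichung für den Snap s(t) = 0, setzen wir t = 2 ein und erhalten s = 0.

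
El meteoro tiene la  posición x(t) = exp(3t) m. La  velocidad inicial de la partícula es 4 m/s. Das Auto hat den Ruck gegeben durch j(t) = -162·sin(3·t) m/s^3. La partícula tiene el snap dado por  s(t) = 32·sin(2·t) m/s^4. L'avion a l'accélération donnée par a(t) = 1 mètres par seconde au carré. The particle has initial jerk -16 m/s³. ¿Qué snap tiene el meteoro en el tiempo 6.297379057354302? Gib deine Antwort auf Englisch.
We must differentiate our position equation x(t) = exp(3·t) 4 times. Differentiating position, we get velocity: v(t) = 3·exp(3·t). Taking d/dt of v(t), we find a(t) = 9·exp(3·t). Differentiating acceleration, we get jerk: j(t) = 27·exp(3·t). Differentiating jerk, we get snap: s(t) = 81·exp(3·t). We have snap s(t) = 81·exp(3·t). Substituting t = 6.297379057354302: s(6.297379057354302) = 12978841956.7605.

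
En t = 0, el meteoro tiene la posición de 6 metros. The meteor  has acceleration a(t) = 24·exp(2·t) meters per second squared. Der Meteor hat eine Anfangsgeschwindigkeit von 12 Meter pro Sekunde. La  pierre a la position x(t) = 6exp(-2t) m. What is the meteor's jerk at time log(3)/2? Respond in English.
We must differentiate our acceleration equation a(t) = 24·exp(2·t) 1 time. The derivative of acceleration gives jerk: j(t) = 48·exp(2·t). Using j(t) = 48·exp(2·t) and substituting t = log(3)/2, we find j = 144.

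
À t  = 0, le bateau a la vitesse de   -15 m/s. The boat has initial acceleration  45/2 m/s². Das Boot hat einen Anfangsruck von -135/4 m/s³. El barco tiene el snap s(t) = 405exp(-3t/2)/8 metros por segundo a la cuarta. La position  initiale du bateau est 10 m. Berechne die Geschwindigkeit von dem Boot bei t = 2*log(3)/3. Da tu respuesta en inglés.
To find the answer, we compute 3 integrals of s(t) = 405·exp(-3·t/2)/8. Taking ∫s(t)dt and applying j(0) = -135/4, we find j(t) = -135·exp(-3·t/2)/4. The integral of jerk, with a(0) = 45/2, gives acceleration: a(t) = 45·exp(-3·t/2)/2. The integral of acceleration, with v(0) = -15, gives velocity: v(t) = -15·exp(-3·t/2). We have velocity v(t) = -15·exp(-3·t/2). Substituting t = 2*log(3)/3: v(2*log(3)/3) = -5.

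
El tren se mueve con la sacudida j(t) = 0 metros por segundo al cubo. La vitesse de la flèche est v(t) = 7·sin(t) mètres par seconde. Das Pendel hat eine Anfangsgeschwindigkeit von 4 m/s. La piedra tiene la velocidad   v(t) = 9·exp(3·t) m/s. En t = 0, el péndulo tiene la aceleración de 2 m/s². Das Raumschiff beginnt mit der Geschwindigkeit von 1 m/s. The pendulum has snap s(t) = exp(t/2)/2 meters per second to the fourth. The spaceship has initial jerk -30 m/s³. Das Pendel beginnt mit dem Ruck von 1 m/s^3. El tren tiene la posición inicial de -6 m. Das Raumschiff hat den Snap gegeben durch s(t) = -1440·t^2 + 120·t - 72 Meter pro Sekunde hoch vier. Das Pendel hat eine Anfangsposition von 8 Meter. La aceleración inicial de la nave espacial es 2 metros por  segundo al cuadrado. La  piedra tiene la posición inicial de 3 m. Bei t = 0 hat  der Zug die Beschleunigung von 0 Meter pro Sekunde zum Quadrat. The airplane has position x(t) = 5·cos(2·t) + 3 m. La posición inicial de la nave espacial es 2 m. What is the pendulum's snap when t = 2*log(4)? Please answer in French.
En utilisant s(t) = exp(t/2)/2 et en substituant t = 2*log(4), nous trouvons s = 2.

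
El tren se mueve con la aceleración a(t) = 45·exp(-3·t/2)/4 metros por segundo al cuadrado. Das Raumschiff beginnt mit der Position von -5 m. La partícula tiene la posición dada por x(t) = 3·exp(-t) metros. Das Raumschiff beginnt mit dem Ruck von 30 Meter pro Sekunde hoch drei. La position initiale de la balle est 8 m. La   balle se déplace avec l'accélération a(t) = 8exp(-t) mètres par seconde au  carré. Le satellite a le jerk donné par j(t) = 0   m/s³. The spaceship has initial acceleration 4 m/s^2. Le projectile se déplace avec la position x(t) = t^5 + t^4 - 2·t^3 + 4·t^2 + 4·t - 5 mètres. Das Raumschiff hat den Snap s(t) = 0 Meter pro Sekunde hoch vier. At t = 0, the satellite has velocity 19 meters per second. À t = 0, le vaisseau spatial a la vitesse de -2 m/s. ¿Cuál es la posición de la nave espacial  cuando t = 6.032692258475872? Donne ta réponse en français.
Pour résoudre ceci, nous devons prendre 4 primitives de notre équation du snap s(t) = 0. L'intégrale du snap est le jerk. En utilisant j(0) = 30, nous obtenons j(t) = 30. L'intégrale du jerk, avec a(0) = 4, donne l'accélération: a(t) = 30·t + 4. En intégrant l'accélération et en utilisant la condition initiale v(0) = -2, nous obtenons v(t) = 15·t^2 + 4·t - 2. L'intégrale de la vitesse, avec x(0) = -5, donne la position: x(t) = 5·t^3 + 2·t^2 - 2·t - 5. Nous avons la position x(t) = 5·t^3 + 2·t^2 - 2·t - 5. En substituant t = 6.032692258475872: x(6.032692258475872) = 1153.47155207453.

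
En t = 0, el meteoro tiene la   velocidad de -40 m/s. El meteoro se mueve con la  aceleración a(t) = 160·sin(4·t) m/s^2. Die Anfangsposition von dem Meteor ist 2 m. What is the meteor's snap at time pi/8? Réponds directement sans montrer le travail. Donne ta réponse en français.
s(pi/8) = -2560.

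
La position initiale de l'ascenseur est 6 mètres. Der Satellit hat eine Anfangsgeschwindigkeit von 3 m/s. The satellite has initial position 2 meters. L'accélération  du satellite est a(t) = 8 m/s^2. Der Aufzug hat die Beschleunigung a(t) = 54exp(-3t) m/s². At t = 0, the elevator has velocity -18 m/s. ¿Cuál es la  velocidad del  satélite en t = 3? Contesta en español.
Necesitamos integrar nuestra ecuación de la aceleración a(t) = 8 1 vez. La antiderivada de la aceleración, con v(0) = 3, da la velocidad: v(t) = 8·t + 3. Tenemos la velocidad v(t) = 8·t + 3. Sustituyendo t = 3: v(3) = 27.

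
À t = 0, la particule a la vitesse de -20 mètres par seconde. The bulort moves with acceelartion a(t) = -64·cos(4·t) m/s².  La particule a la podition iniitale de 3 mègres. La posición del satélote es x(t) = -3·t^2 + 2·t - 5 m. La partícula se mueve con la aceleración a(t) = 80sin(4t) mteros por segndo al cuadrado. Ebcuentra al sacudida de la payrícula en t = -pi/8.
Debemos derivar nuestra ecuación de la aceleración a(t) = 80·sin(4·t) 1 vez. Derivando la aceleración, obtenemos la sacudida: j(t) = 320·cos(4·t). Tenemos la sacudida j(t) = 320·cos(4·t). Sustituyendo t = -pi/8: j(-pi/8) = 0.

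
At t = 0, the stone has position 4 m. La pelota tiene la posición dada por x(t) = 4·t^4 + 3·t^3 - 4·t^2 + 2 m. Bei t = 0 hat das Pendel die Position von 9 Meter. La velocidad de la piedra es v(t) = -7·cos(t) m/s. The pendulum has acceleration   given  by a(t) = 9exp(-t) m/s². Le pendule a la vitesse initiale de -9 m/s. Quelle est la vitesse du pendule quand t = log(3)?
Nous devons trouver la primitive de notre équation de l'accélération a(t) = 9·exp(-t) 1 fois. En prenant ∫a(t)dt et en appliquant v(0) = -9, nous trouvons v(t) = -9·exp(-t). En utilisant v(t) = -9·exp(-t) et en substituant t = log(3), nous trouvons v = -3.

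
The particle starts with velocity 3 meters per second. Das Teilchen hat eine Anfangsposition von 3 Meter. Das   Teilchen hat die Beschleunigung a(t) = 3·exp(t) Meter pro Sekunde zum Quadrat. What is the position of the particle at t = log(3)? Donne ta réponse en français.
Nous devons trouver la primitive de notre équation de l'accélération a(t) = 3·exp(t) 2 fois. La primitive de l'accélération est la vitesse. En utilisant v(0) = 3, nous obtenons v(t) = 3·exp(t). En intégrant la vitesse et en utilisant la condition initiale x(0) = 3, nous obtenons x(t) = 3·exp(t). En utilisant x(t) = 3·exp(t) et en substituant t = log(3), nous trouvons x = 9.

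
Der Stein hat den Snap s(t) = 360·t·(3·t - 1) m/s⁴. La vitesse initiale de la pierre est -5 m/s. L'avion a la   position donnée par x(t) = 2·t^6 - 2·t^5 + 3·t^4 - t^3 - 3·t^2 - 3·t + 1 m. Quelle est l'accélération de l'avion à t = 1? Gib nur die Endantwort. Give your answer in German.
Die Antwort ist 44.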